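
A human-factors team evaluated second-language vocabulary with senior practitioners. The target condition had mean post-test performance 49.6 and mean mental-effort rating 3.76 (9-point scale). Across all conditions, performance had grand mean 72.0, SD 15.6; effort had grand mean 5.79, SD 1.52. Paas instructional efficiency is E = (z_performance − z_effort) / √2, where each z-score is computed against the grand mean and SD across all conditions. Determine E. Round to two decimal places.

z_performance = (49.6 − 72.0) / 15.6 = -22.4000 / 15.6 = -1.4359.
z_effort = (3.76 − 5.79) / 1.52 = -2.0300 / 1.52 = -1.3355.
z_P − z_E = -1.4359 − (-1.3355) = -0.1004.
E = -0.1004 / √2 = -0.1004 / 1.41421 = -0.0710 ≈ -0.07.

-0.07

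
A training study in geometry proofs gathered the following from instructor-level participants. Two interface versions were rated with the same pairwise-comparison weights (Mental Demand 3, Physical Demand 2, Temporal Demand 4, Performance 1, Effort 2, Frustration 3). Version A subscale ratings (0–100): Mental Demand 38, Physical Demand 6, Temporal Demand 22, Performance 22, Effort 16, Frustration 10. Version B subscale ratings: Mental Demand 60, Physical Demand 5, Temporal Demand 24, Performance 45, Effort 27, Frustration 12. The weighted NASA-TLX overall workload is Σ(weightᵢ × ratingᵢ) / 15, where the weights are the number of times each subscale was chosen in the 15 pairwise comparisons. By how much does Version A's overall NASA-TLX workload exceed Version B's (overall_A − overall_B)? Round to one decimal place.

-8.2

Version A weighted sum = 3·38 + 2·6 + 4·22 + 1·22 + 2·16 + 3·10 = 114 + 12 + 88 + 22 + 32 + 30 = 298; overall_A = 298/15 = 19.8667.
Version B weighted sum = 3·60 + 2·5 + 4·24 + 1·45 + 2·27 + 3·12 = 180 + 10 + 96 + 45 + 54 + 36 = 421; overall_B = 421/15 = 28.0667.
Difference = 19.8667 − 28.0667 = -8.2000 ≈ -8.2.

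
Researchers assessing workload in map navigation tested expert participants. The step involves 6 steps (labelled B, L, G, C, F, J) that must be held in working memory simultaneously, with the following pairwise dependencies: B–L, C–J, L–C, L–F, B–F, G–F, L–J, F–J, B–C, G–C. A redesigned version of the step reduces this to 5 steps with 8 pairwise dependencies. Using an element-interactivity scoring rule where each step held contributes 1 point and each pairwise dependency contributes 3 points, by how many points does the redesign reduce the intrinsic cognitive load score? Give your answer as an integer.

7

Original: 6 × 1 + 10 × 3 = 6 + 30 = 36.
Redesigned: 5 × 1 + 8 × 3 = 5 + 24 = 29.
Reduction = 36 − 29 = 7.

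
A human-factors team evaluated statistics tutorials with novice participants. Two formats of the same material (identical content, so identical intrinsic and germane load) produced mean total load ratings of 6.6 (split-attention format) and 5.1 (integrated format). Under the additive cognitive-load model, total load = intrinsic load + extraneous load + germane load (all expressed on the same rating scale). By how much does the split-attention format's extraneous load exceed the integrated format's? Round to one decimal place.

Intrinsic and germane load are equal across formats, so the difference in total load equals the difference in extraneous load.
Extraneous-load difference = 6.6 − 5.1 = 1.5.

1.5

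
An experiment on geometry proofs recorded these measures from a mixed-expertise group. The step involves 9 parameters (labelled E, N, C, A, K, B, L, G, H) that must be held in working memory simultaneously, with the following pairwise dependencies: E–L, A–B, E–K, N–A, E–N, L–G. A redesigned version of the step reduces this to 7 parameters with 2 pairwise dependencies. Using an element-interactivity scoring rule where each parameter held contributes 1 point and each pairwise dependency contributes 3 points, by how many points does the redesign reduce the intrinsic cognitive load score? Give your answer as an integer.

Original: 9 × 1 + 6 × 3 = 9 + 18 = 27.
Redesigned: 7 × 1 + 2 × 3 = 7 + 6 = 13.
Reduction = 27 − 13 = 14.

14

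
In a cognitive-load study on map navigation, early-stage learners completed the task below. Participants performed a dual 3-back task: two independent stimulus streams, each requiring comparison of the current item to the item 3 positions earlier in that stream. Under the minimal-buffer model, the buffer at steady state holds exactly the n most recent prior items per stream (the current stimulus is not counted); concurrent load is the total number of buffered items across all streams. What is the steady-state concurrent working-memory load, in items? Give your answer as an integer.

6

Each stream's buffer holds its 3 most recent prior items.
Two independent streams: 2 × 3 = 6 buffered items at steady state.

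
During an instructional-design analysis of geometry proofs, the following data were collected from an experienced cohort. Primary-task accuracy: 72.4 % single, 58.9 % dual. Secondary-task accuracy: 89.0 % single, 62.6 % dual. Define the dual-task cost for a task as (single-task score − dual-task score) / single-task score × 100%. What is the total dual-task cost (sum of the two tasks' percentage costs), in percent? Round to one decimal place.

48.3

Primary cost = (72.4 − 58.9) / 72.4 × 100% = 18.6464%.
Secondary cost = (89.0 − 62.6) / 89.0 × 100% = 29.6629%.
Total = 18.6464% + 29.6629% = 48.3093% ≈ 48.3%.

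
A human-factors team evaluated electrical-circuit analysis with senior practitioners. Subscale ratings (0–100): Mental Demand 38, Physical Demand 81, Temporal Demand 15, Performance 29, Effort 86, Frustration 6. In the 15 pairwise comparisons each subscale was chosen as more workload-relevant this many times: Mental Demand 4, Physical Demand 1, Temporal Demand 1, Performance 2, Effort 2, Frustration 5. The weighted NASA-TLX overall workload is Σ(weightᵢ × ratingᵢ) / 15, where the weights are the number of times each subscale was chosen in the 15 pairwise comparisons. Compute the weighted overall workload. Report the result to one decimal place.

The tallies are the weights (they sum to 15).
Weighted sum = 4·38 + 1·81 + 1·15 + 2·29 + 2·86 + 5·6
            = 152 + 81 + 15 + 58 + 172 + 30 = 508.
Overall workload = 508 / 15 = 33.8667 ≈ 33.9.

33.9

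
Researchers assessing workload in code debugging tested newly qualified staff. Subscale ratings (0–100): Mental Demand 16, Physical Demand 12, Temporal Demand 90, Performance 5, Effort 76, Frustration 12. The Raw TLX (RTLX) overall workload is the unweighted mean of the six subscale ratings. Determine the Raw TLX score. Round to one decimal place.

Sum of ratings = 16 + 12 + 90 + 5 + 76 + 12 = 211.
RTLX = 211 / 6 = 35.1667 ≈ 35.2.

35.2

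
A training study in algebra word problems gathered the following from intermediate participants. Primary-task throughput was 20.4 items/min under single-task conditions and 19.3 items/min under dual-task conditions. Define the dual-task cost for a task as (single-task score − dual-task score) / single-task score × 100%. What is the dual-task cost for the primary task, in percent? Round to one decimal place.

5.4

Cost = (20.4 − 19.3) / 20.4 × 100%
     = 1.1000 / 20.4 × 100% = 5.3922%.
≈ 5.4%.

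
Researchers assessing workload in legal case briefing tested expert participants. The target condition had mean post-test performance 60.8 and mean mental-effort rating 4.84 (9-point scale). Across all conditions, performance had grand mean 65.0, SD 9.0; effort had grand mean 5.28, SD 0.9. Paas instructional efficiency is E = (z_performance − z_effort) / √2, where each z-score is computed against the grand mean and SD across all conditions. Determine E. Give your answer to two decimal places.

0.02

z_performance = (60.8 − 65.0) / 9.0 = -4.2000 / 9.0 = -0.4667.
z_effort = (4.84 − 5.28) / 0.9 = -0.4400 / 0.9 = -0.4889.
z_P − z_E = -0.4667 − (-0.4889) = 0.0222.
E = 0.0222 / √2 = 0.0222 / 1.41421 = 0.0157 ≈ 0.02.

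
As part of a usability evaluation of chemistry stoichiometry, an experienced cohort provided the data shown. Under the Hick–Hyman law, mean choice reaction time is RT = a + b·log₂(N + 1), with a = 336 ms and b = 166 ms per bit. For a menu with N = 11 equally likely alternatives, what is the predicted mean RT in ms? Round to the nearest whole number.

931

log₂(11 + 1) = log₂(12) = 3.5850.
RT = 336 + 166 × 3.5850 = 336 + 595.1100 = 931.1100 ms.
≈ 931 ms.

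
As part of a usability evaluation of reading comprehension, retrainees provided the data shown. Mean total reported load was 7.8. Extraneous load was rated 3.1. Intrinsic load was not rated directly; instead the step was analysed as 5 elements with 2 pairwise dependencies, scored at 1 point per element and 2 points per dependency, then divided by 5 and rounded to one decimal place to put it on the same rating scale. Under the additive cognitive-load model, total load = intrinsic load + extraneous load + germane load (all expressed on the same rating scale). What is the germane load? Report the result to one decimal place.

Intrinsic (element-interactivity): (5 × 1 + 2 × 2) / 5 = 9 / 5 = 1.8000 → 1.8.
germane load = total − intrinsic − extraneous
             = 7.8 − 1.8 − 3.1 = 2.9.

2.9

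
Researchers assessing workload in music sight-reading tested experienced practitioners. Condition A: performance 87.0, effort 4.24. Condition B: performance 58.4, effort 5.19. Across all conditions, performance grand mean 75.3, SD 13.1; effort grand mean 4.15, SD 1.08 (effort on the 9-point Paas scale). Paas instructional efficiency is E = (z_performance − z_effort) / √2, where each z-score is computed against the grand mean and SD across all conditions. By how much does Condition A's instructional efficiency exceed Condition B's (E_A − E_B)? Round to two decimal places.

Condition A: z_P = (87.0 − 75.3)/13.1 = 0.8931; z_E = (4.24 − 4.15)/1.08 = 0.0833; E_A = (0.8931 − 0.0833)/√2 = 0.5726.
Condition B: z_P = (58.4 − 75.3)/13.1 = -1.2901; z_E = (5.19 − 4.15)/1.08 = 0.9630; E_B = (-1.2901 − 0.9630)/√2 = -1.5932.
E_A − E_B = 0.5726 − (-1.5932) = 2.1658 ≈ 2.17.

2.17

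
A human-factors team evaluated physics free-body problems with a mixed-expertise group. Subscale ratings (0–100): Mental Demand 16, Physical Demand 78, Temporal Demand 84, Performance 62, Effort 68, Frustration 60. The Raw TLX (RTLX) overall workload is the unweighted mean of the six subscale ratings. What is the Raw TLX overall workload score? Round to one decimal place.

61.3

Sum of ratings = 16 + 78 + 84 + 62 + 68 + 60 = 368.
RTLX = 368 / 6 = 61.3333 ≈ 61.3.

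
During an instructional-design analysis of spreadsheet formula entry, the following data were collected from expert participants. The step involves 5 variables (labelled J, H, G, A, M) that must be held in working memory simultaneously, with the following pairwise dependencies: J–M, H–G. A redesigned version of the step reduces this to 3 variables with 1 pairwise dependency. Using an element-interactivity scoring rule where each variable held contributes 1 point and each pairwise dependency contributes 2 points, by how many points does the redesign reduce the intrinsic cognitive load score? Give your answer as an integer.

Original: 5 × 1 + 2 × 2 = 5 + 4 = 9.
Redesigned: 3 × 1 + 1 × 2 = 3 + 2 = 5.
Reduction = 9 − 5 = 4.

4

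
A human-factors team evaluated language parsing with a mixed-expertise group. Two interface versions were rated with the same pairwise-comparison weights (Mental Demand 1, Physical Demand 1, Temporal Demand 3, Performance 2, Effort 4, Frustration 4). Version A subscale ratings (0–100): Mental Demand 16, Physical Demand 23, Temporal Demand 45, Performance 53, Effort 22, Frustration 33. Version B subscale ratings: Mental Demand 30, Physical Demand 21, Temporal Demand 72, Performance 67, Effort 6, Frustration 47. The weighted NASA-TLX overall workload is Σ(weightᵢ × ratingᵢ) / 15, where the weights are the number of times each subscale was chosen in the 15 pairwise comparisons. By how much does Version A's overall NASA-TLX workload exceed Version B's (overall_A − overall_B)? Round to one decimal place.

-7.5

Version A weighted sum = 1·16 + 1·23 + 3·45 + 2·53 + 4·22 + 4·33 = 16 + 23 + 135 + 106 + 88 + 132 = 500; overall_A = 500/15 = 33.3333.
Version B weighted sum = 1·30 + 1·21 + 3·72 + 2·67 + 4·6 + 4·47 = 30 + 21 + 216 + 134 + 24 + 188 = 613; overall_B = 613/15 = 40.8667.
Difference = 33.3333 − 40.8667 = -7.5334 ≈ -7.5.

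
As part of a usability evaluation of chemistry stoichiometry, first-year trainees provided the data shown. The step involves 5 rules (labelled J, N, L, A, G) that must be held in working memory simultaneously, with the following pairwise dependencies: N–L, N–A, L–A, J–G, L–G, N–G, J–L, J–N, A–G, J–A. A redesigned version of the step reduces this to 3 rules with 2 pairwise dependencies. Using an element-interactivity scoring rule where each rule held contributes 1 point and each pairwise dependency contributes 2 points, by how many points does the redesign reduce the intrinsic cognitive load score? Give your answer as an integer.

18

Original: 5 × 1 + 10 × 2 = 5 + 20 = 25.
Redesigned: 3 × 1 + 2 × 2 = 3 + 4 = 7.
Reduction = 25 − 7 = 18.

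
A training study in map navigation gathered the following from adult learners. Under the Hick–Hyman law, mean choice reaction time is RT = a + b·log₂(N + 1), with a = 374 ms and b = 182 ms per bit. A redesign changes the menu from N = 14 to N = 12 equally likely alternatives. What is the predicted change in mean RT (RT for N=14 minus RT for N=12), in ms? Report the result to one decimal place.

37.6

RT(14) = 374 + 182·log₂(15) = 374 + 182·3.9069 = 1085.0558 ms.
RT(12) = 374 + 182·log₂(13) = 374 + 182·3.7004 = 1047.4728 ms.
Difference = 1085.0558 − 1047.4728 = 37.5830 ≈ 37.6 ms.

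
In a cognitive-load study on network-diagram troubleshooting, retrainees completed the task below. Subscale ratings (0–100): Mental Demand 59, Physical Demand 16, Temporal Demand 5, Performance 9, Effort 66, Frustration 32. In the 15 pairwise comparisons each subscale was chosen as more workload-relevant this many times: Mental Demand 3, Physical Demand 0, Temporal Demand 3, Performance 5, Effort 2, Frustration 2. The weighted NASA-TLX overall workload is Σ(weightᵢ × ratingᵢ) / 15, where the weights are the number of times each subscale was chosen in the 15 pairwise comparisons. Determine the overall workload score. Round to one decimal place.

The tallies are the weights (they sum to 15).
Weighted sum = 3·59 + 0·16 + 3·5 + 5·9 + 2·66 + 2·32
            = 177 + 0 + 15 + 45 + 132 + 64 = 433.
Overall workload = 433 / 15 = 28.8667 ≈ 28.9.

28.9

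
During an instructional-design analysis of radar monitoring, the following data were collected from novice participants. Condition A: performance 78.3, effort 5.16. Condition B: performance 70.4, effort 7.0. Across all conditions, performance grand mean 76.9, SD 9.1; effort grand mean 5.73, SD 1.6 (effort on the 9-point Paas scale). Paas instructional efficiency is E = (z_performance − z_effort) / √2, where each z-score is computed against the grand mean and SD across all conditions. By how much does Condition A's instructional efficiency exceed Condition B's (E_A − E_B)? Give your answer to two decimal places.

1.43

Condition A: z_P = (78.3 − 76.9)/9.1 = 0.1538; z_E = (5.16 − 5.73)/1.6 = -0.3563; E_A = (0.1538 − (-0.3563))/√2 = 0.3607.
Condition B: z_P = (70.4 − 76.9)/9.1 = -0.7143; z_E = (7.0 − 5.73)/1.6 = 0.7937; E_B = (-0.7143 − 0.7937)/√2 = -1.0663.
E_A − E_B = 0.3607 − (-1.0663) = 1.4270 ≈ 1.43.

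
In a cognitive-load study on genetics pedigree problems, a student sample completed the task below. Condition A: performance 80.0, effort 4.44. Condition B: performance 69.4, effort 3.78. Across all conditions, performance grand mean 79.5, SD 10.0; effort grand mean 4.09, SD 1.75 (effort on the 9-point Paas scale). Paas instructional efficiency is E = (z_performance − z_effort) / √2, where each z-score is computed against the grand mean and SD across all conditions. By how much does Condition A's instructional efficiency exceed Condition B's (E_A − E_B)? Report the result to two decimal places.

Condition A: z_P = (80.0 − 79.5)/10.0 = 0.0500; z_E = (4.44 − 4.09)/1.75 = 0.2000; E_A = (0.0500 − 0.2000)/√2 = -0.1061.
Condition B: z_P = (69.4 − 79.5)/10.0 = -1.0100; z_E = (3.78 − 4.09)/1.75 = -0.1771; E_B = (-1.0100 − (-0.1771))/√2 = -0.5889.
E_A − E_B = -0.1061 − (-0.5889) = 0.4828 ≈ 0.48.

0.48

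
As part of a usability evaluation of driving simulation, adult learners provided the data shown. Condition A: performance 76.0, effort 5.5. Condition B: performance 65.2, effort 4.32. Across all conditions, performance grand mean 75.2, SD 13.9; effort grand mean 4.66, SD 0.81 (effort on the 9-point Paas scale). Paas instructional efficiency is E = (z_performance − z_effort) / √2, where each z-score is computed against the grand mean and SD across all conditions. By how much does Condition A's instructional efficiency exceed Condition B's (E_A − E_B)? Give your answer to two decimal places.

Condition A: z_P = (76.0 − 75.2)/13.9 = 0.0576; z_E = (5.5 − 4.66)/0.81 = 1.0370; E_A = (0.0576 − 1.0370)/√2 = -0.6925.
Condition B: z_P = (65.2 − 75.2)/13.9 = -0.7194; z_E = (4.32 − 4.66)/0.81 = -0.4198; E_B = (-0.7194 − (-0.4198))/√2 = -0.2118.
E_A − E_B = -0.6925 − (-0.2118) = -0.4807 ≈ -0.48.

-0.48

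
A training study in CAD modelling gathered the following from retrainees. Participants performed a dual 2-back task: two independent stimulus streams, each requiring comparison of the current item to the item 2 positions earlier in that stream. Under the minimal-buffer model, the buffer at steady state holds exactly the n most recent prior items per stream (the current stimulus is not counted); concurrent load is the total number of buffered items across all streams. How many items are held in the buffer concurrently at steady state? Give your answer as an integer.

Each stream's buffer holds its 2 most recent prior items.
Two independent streams: 2 × 2 = 4 buffered items at steady state.

4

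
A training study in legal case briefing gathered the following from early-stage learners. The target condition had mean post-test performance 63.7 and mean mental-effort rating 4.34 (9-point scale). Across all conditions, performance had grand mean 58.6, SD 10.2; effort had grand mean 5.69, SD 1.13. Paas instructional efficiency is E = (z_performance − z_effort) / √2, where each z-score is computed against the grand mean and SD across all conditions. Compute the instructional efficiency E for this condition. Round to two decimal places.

z_performance = (63.7 − 58.6) / 10.2 = 5.1000 / 10.2 = 0.5000.
z_effort = (4.34 − 5.69) / 1.13 = -1.3500 / 1.13 = -1.1947.
z_P − z_E = 0.5000 − (-1.1947) = 1.6947.
E = 1.6947 / √2 = 1.6947 / 1.41421 = 1.1983 ≈ 1.20.

1.20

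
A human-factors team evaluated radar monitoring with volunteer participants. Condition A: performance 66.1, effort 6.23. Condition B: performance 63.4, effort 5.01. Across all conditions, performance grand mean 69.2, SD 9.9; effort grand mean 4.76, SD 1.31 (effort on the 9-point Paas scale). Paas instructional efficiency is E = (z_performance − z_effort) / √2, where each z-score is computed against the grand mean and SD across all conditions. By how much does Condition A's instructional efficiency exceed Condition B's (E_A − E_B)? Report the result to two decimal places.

Condition A: z_P = (66.1 − 69.2)/9.9 = -0.3131; z_E = (6.23 − 4.76)/1.31 = 1.1221; E_A = (-0.3131 − 1.1221)/√2 = -1.0148.
Condition B: z_P = (63.4 − 69.2)/9.9 = -0.5859; z_E = (5.01 − 4.76)/1.31 = 0.1908; E_B = (-0.5859 − 0.1908)/√2 = -0.5492.
E_A − E_B = -1.0148 − (-0.5492) = -0.4656 ≈ -0.47.

-0.47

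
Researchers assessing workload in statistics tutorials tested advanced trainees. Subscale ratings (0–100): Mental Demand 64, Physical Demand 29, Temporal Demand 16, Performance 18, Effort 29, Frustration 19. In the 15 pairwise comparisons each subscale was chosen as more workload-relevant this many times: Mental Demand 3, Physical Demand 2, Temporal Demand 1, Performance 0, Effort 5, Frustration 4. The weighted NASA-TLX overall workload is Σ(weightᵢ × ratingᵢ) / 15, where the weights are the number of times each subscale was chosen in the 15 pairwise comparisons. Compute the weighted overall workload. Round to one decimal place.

32.5

The tallies are the weights (they sum to 15).
Weighted sum = 3·64 + 2·29 + 1·16 + 0·18 + 5·29 + 4·19
            = 192 + 58 + 16 + 0 + 145 + 76 = 487.
Overall workload = 487 / 15 = 32.4667 ≈ 32.5.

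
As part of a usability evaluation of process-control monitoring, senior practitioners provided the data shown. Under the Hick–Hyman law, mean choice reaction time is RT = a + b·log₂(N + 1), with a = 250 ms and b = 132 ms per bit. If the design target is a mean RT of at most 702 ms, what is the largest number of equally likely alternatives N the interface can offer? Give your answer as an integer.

9

Set 250 + 132·log₂(N + 1) ≤ 702.
log₂(N + 1) ≤ (702 − 250) / 132 = 3.4242.
N + 1 ≤ 2^3.4242 = 10.7346.
N ≤ 9.7346, so the largest integer N is 9.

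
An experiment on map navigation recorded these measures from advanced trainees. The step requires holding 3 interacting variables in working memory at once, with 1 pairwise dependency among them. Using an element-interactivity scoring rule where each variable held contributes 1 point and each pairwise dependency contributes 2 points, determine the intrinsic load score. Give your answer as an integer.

5

Element contribution: 3 × 1 = 3.
Interaction contribution: 1 × 2 = 2.
Intrinsic load = 3 + 2 = 5.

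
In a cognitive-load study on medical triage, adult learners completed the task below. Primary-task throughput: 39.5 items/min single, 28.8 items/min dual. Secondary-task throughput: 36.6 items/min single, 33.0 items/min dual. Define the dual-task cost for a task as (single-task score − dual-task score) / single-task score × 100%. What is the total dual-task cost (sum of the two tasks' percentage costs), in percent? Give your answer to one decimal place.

Primary cost = (39.5 − 28.8) / 39.5 × 100% = 27.0886%.
Secondary cost = (36.6 − 33.0) / 36.6 × 100% = 9.8361%.
Total = 27.0886% + 9.8361% = 36.9247% ≈ 36.9%.

36.9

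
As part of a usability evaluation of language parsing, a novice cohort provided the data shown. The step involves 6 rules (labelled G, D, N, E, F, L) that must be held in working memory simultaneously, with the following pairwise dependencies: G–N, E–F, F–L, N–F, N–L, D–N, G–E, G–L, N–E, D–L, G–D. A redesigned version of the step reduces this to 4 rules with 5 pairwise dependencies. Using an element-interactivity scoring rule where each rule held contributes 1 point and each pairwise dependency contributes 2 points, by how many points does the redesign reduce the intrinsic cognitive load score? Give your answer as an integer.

Original: 6 × 1 + 11 × 2 = 6 + 22 = 28.
Redesigned: 4 × 1 + 5 × 2 = 4 + 10 = 14.
Reduction = 28 − 14 = 14.

14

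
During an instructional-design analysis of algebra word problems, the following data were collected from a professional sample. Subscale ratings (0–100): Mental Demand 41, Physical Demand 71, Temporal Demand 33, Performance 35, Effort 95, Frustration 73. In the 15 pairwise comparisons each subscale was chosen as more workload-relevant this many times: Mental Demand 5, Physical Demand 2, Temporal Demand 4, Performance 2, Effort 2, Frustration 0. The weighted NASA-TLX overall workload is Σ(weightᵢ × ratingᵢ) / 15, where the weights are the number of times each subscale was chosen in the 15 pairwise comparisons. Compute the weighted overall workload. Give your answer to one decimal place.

49.3

The tallies are the weights (they sum to 15).
Weighted sum = 5·41 + 2·71 + 4·33 + 2·35 + 2·95 + 0·73
            = 205 + 142 + 132 + 70 + 190 + 0 = 739.
Overall workload = 739 / 15 = 49.2667 ≈ 49.3.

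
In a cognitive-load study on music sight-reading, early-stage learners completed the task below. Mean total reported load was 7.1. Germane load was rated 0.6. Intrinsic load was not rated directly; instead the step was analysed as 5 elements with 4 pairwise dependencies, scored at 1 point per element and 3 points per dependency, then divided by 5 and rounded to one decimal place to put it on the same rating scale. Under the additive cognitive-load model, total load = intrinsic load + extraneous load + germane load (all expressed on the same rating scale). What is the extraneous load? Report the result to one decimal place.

3.1

Intrinsic (element-interactivity): (5 × 1 + 4 × 3) / 5 = 17 / 5 = 3.4000 → 3.4.
extraneous load = total − intrinsic − germane
             = 7.1 − 3.4 − 0.6 = 3.1.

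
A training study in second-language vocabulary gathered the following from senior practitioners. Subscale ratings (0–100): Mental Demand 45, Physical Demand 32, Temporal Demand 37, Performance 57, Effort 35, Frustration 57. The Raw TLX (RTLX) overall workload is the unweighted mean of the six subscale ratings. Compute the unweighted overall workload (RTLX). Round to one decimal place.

43.8

Sum of ratings = 45 + 32 + 37 + 57 + 35 + 57 = 263.
RTLX = 263 / 6 = 43.8333 ≈ 43.8.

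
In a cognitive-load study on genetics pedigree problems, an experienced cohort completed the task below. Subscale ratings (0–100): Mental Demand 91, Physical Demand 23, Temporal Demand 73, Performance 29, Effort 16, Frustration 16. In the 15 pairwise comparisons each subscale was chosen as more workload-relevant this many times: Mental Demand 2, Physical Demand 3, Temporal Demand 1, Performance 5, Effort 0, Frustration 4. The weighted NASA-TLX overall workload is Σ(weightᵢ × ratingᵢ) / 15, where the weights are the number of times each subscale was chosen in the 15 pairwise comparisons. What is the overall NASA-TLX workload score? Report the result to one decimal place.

The tallies are the weights (they sum to 15).
Weighted sum = 2·91 + 3·23 + 1·73 + 5·29 + 0·16 + 4·16
            = 182 + 69 + 73 + 145 + 0 + 64 = 533.
Overall workload = 533 / 15 = 35.5333 ≈ 35.5.

35.5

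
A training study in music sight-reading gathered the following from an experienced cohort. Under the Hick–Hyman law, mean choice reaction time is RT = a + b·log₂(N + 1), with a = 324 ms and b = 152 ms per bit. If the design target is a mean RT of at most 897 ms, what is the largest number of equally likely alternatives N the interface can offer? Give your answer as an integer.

Set 324 + 152·log₂(N + 1) ≤ 897.
log₂(N + 1) ≤ (897 − 324) / 152 = 3.7697.
N + 1 ≤ 2^3.7697 = 13.6393.
N ≤ 12.6393, so the largest integer N is 12.

12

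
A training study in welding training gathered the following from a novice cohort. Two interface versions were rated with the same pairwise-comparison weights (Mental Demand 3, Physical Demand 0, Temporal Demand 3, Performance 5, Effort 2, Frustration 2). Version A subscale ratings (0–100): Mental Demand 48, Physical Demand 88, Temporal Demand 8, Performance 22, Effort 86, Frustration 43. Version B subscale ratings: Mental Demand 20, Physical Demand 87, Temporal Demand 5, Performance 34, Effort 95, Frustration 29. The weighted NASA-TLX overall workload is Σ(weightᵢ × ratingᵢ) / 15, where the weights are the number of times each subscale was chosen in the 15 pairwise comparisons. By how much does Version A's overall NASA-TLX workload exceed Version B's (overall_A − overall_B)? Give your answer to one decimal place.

2.9

Version A weighted sum = 3·48 + 0·88 + 3·8 + 5·22 + 2·86 + 2·43 = 144 + 0 + 24 + 110 + 172 + 86 = 536; overall_A = 536/15 = 35.7333.
Version B weighted sum = 3·20 + 0·87 + 3·5 + 5·34 + 2·95 + 2·29 = 60 + 0 + 15 + 170 + 190 + 58 = 493; overall_B = 493/15 = 32.8667.
Difference = 35.7333 − 32.8667 = 2.8666 ≈ 2.9.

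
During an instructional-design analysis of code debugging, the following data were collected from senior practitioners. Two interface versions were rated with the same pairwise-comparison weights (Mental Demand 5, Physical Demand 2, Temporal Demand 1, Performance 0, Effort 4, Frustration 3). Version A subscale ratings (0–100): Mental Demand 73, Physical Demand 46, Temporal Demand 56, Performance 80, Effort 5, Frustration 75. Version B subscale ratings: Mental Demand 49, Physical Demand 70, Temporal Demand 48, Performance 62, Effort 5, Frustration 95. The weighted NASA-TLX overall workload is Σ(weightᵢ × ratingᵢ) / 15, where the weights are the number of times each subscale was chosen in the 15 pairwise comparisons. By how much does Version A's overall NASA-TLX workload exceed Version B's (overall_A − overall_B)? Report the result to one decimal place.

Version A weighted sum = 5·73 + 2·46 + 1·56 + 0·80 + 4·5 + 3·75 = 365 + 92 + 56 + 0 + 20 + 225 = 758; overall_A = 758/15 = 50.5333.
Version B weighted sum = 5·49 + 2·70 + 1·48 + 0·62 + 4·5 + 3·95 = 245 + 140 + 48 + 0 + 20 + 285 = 738; overall_B = 738/15 = 49.2000.
Difference = 50.5333 − 49.2000 = 1.3333 ≈ 1.3.

1.3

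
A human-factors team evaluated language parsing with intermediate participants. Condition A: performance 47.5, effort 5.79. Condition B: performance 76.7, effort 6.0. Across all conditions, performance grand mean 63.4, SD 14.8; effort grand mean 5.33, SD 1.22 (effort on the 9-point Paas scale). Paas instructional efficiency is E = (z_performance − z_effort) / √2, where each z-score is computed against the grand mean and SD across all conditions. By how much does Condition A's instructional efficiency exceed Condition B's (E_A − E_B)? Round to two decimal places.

-1.27

Condition A: z_P = (47.5 − 63.4)/14.8 = -1.0743; z_E = (5.79 − 5.33)/1.22 = 0.3770; E_A = (-1.0743 − 0.3770)/√2 = -1.0262.
Condition B: z_P = (76.7 − 63.4)/14.8 = 0.8986; z_E = (6.0 − 5.33)/1.22 = 0.5492; E_B = (0.8986 − 0.5492)/√2 = 0.2471.
E_A − E_B = -1.0262 − 0.2471 = -1.2733 ≈ -1.27.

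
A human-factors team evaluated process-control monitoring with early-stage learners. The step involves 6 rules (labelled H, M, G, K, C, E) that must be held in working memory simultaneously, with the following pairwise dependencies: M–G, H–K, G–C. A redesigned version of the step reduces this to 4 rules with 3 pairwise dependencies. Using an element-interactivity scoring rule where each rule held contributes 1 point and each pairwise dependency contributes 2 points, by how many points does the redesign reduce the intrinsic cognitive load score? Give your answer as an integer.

2

Original: 6 × 1 + 3 × 2 = 6 + 6 = 12.
Redesigned: 4 × 1 + 3 × 2 = 4 + 6 = 10.
Reduction = 12 − 10 = 2.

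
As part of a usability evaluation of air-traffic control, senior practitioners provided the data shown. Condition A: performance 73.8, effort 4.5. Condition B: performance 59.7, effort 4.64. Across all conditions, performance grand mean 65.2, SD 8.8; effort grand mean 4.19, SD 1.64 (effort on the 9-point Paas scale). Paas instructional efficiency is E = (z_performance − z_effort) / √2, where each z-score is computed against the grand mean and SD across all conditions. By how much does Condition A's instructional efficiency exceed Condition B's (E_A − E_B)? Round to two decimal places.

Condition A: z_P = (73.8 − 65.2)/8.8 = 0.9773; z_E = (4.5 − 4.19)/1.64 = 0.1890; E_A = (0.9773 − 0.1890)/√2 = 0.5574.
Condition B: z_P = (59.7 − 65.2)/8.8 = -0.6250; z_E = (4.64 − 4.19)/1.64 = 0.2744; E_B = (-0.6250 − 0.2744)/√2 = -0.6360.
E_A − E_B = 0.5574 − (-0.6360) = 1.1934 ≈ 1.19.

1.19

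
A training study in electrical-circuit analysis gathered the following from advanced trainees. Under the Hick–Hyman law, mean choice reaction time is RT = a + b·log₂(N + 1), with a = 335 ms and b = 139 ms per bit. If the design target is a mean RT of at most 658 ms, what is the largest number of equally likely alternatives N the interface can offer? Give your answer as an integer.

Set 335 + 139·log₂(N + 1) ≤ 658.
log₂(N + 1) ≤ (658 − 335) / 139 = 2.3237.
N + 1 ≤ 2^2.3237 = 5.0061.
N ≤ 4.0061, so the largest integer N is 4.

4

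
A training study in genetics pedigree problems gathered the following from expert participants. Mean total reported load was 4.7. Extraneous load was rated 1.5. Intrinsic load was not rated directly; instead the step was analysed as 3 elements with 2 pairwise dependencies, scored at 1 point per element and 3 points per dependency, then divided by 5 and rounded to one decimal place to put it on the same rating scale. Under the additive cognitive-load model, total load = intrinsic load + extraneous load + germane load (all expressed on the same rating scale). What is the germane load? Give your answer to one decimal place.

1.4

Intrinsic (element-interactivity): (3 × 1 + 2 × 3) / 5 = 9 / 5 = 1.8000 → 1.8.
germane load = total − intrinsic − extraneous
             = 4.7 − 1.8 − 1.5 = 1.4.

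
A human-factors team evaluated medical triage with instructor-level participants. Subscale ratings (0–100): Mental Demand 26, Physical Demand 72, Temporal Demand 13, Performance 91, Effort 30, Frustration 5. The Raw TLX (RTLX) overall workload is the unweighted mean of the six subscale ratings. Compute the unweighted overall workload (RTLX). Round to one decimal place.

Sum of ratings = 26 + 72 + 13 + 91 + 30 + 5 = 237.
RTLX = 237 / 6 = 39.5000 ≈ 39.5.

39.5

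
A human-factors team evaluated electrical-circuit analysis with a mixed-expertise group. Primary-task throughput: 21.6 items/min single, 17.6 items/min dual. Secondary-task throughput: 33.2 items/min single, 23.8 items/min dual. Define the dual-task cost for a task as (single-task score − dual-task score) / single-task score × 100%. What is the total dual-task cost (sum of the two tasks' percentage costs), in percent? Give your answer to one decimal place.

46.8

Primary cost = (21.6 − 17.6) / 21.6 × 100% = 18.5185%.
Secondary cost = (33.2 − 23.8) / 33.2 × 100% = 28.3133%.
Total = 18.5185% + 28.3133% = 46.8318% ≈ 46.8%.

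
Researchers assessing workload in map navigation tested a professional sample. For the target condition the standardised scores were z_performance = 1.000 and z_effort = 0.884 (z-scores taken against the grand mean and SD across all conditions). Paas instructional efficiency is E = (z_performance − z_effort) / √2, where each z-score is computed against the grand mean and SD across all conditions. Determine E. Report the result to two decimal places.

0.08

z_P − z_E = 1.000 − 0.884 = 0.1160.
E = 0.1160 / √2 = 0.1160 / 1.41421 = 0.0820 ≈ 0.08.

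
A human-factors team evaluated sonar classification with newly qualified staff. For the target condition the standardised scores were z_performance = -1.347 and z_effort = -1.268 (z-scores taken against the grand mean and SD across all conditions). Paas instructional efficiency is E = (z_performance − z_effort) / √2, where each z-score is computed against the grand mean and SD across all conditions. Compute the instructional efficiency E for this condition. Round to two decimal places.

-0.06

z_P − z_E = -1.347 − (-1.268) = -0.0790.
E = -0.0790 / √2 = -0.0790 / 1.41421 = -0.0559 ≈ -0.06.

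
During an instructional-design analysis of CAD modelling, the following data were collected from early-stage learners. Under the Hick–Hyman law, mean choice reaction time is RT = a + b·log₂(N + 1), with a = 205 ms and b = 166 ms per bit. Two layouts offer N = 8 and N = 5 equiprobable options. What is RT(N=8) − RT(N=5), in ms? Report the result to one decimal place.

RT(8) = 205 + 166·log₂(9) = 205 + 166·3.1699 = 731.2034 ms.
RT(5) = 205 + 166·log₂(6) = 205 + 166·2.5850 = 634.1100 ms.
Difference = 731.2034 − 634.1100 = 97.0934 ≈ 97.1 ms.

97.1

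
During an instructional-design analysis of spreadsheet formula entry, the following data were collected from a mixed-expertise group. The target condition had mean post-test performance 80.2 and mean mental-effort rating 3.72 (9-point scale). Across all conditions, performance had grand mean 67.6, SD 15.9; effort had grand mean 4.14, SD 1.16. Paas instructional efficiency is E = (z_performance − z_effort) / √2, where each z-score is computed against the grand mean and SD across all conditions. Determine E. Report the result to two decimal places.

z_performance = (80.2 − 67.6) / 15.9 = 12.6000 / 15.9 = 0.7925.
z_effort = (3.72 − 4.14) / 1.16 = -0.4200 / 1.16 = -0.3621.
z_P − z_E = 0.7925 − (-0.3621) = 1.1546.
E = 1.1546 / √2 = 1.1546 / 1.41421 = 0.8164 ≈ 0.82.

0.82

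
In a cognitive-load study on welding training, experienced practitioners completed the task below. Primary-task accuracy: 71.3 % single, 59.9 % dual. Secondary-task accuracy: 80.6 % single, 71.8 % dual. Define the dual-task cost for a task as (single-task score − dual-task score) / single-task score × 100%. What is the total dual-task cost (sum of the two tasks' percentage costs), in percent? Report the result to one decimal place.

Primary cost = (71.3 − 59.9) / 71.3 × 100% = 15.9888%.
Secondary cost = (80.6 − 71.8) / 80.6 × 100% = 10.9181%.
Total = 15.9888% + 10.9181% = 26.9069% ≈ 26.9%.

26.9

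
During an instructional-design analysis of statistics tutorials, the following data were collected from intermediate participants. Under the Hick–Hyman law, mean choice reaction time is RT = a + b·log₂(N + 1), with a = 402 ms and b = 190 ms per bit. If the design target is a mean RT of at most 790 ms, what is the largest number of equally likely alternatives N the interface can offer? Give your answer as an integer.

3

Set 402 + 190·log₂(N + 1) ≤ 790.
log₂(N + 1) ≤ (790 − 402) / 190 = 2.0421.
N + 1 ≤ 2^2.0421 = 4.1184.
N ≤ 3.1184, so the largest integer N is 3.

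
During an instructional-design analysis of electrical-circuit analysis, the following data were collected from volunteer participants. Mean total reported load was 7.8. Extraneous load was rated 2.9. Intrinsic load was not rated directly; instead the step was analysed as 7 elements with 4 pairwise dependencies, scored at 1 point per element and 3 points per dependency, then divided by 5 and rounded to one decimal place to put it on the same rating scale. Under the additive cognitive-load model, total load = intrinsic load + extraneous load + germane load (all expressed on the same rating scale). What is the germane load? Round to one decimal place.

1.1

Intrinsic (element-interactivity): (7 × 1 + 4 × 3) / 5 = 19 / 5 = 3.8000 → 3.8.
germane load = total − intrinsic − extraneous
             = 7.8 − 3.8 − 2.9 = 1.1.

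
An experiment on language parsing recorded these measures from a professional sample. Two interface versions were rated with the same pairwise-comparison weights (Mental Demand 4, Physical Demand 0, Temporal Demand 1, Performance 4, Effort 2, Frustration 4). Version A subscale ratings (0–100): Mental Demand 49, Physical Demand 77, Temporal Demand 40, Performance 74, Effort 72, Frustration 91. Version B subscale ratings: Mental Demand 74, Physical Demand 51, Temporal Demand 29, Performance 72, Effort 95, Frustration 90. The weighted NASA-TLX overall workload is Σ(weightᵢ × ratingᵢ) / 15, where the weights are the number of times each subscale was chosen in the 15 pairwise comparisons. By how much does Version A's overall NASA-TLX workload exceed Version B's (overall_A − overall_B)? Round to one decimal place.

Version A weighted sum = 4·49 + 0·77 + 1·40 + 4·74 + 2·72 + 4·91 = 196 + 0 + 40 + 296 + 144 + 364 = 1040; overall_A = 1040/15 = 69.3333.
Version B weighted sum = 4·74 + 0·51 + 1·29 + 4·72 + 2·95 + 4·90 = 296 + 0 + 29 + 288 + 190 + 360 = 1163; overall_B = 1163/15 = 77.5333.
Difference = 69.3333 − 77.5333 = -8.2000 ≈ -8.2.

-8.2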